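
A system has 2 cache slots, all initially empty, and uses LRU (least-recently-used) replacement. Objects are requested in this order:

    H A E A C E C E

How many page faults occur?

H -> miss, frames (H)
A -> miss, frames (H A)
E -> miss, evict H, frames (A E)
A -> hit
C -> miss, evict E, frames (A C)
E -> miss, evict A, frames (C E)
C -> hit
E -> hit
Page faults: 5.

5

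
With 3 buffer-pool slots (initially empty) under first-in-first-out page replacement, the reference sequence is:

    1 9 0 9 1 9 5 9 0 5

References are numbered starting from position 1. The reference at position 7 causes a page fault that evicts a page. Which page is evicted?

pos 1: 1: miss, frames (1)
pos 2: 9: miss, frames (1 9)
pos 3: 0: miss, frames (1 9 0)
pos 4: 9: hit
pos 5: 1: hit
pos 6: 9: hit
pos 7: 5: miss, evict 1, frames (9 0 5)
At position 7, page 1 is evicted.

1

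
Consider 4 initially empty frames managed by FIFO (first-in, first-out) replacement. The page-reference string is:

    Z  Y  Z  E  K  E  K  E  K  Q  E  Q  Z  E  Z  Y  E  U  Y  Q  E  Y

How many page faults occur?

10

Z → fault, frames [Z]
Y → fault, frames [Z, Y]
Z → hit
E → fault, frames [Z, Y, E]
K → fault, frames [Z, Y, E, K]
E → hit
K → hit
E → hit
K → hit
Q → fault, evict Z, frames [Y, E, K, Q]
E → hit
Q → hit
Z → fault, evict Y, frames [E, K, Q, Z]
E → hit
Z → hit
Y → fault, evict E, frames [K, Q, Z, Y]
E → fault, evict K, frames [Q, Z, Y, E]
U → fault, evict Q, frames [Z, Y, E, U]
Y → hit
Q → fault, evict Z, frames [Y, E, U, Q]
E → hit
Y → hit
Page faults: 10.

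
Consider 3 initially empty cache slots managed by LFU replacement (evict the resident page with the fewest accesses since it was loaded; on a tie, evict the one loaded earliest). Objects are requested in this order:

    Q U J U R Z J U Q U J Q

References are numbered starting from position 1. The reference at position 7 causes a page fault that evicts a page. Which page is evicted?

R

pos 1: Q -> miss, frames {Q}
pos 2: U -> miss, frames {Q,U}
pos 3: J -> miss, frames {Q,U,J}
pos 4: U -> hit
pos 5: R -> miss, evict Q, frames {U,J,R}
pos 6: Z -> miss, evict J, frames {U,R,Z}
pos 7: J -> miss, evict R, frames {U,Z,J}
At position 7, page R is evicted.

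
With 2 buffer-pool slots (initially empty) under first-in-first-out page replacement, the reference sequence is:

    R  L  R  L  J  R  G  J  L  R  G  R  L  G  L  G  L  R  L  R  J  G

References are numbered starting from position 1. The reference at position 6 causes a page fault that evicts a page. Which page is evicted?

L

pos 1: R -> miss, frames [R]
pos 2: L -> miss, frames [R, L]
pos 3: R -> hit
pos 4: L -> hit
pos 5: J -> miss, evict R, frames [L, J]
pos 6: R -> miss, evict L, frames [J, R]
At position 6, page L is evicted.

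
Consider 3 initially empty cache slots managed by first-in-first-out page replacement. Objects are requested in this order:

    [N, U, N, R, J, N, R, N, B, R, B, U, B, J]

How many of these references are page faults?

9

N -> miss, frames {N}
U -> miss, frames {N,U}
N -> hit
R -> miss, frames {N,U,R}
J -> miss, evict N, frames {U,R,J}
N -> miss, evict U, frames {R,J,N}
R -> hit
N -> hit
B -> miss, evict R, frames {J,N,B}
R -> miss, evict J, frames {N,B,R}
B -> hit
U -> miss, evict N, frames {B,R,U}
B -> hit
J -> miss, evict B, frames {R,U,J}
Page faults: 9.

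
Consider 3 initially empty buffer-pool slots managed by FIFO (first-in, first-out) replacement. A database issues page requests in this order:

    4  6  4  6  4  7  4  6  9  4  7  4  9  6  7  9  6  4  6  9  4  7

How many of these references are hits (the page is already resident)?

11

4 -> miss, frames [4]
6 -> miss, frames [4, 6]
4 -> hit
6 -> hit
4 -> hit
7 -> miss, frames [4, 6, 7]
4 -> hit
6 -> hit
9 -> miss, evict 4, frames [6, 7, 9]
4 -> miss, evict 6, frames [7, 9, 4]
7 -> hit
4 -> hit
9 -> hit
6 -> miss, evict 7, frames [9, 4, 6]
7 -> miss, evict 9, frames [4, 6, 7]
9 -> miss, evict 4, frames [6, 7, 9]
6 -> hit
4 -> miss, evict 6, frames [7, 9, 4]
6 -> miss, evict 7, frames [9, 4, 6]
9 -> hit
4 -> hit
7 -> miss, evict 9, frames [4, 6, 7]
Hits: 11.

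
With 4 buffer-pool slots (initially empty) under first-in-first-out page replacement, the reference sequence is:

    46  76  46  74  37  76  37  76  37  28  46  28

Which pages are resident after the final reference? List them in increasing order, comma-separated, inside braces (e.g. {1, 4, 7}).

{28, 37, 46, 74}

46: fault, frames (46)
76: fault, frames (46 76)
46: hit
74: fault, frames (46 76 74)
37: fault, frames (46 76 74 37)
76: hit
37: hit
76: hit
37: hit
28: fault, evict 46, frames (76 74 37 28)
46: fault, evict 76, frames (74 37 28 46)
28: hit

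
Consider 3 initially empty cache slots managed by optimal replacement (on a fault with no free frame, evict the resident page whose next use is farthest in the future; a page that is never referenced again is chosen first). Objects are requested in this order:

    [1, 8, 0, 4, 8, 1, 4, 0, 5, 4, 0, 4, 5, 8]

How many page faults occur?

1 → miss, frames [1]
8 → miss, frames [1, 8]
0 → miss, frames [1, 8, 0]
4 → miss, evict 0, frames [1, 8, 4]
8 → hit
1 → hit
4 → hit
0 → miss, evict 1, frames [8, 4, 0]
5 → miss, evict 8, frames [4, 0, 5]
4 → hit
0 → hit
4 → hit
5 → hit
8 → miss, evict 5, frames [4, 0, 8]
Page faults: 7.

7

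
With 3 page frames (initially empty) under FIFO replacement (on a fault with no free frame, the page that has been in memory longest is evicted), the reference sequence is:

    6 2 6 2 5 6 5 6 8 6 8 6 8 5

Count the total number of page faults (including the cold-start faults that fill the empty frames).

5

6: miss, frames {6}
2: miss, frames {6,2}
6: hit
2: hit
5: miss, frames {6,2,5}
6: hit
5: hit
6: hit
8: miss, evict 6, frames {2,5,8}
6: miss, evict 2, frames {5,8,6}
8: hit
6: hit
8: hit
5: hit
Page faults: 5.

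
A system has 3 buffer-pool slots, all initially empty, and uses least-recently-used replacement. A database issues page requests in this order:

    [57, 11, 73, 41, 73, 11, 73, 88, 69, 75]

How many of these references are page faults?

57 → miss, frames {57}
11 → miss, frames {57,11}
73 → miss, frames {57,11,73}
41 → miss, evict 57, frames {11,73,41}
73 → hit
11 → hit
73 → hit
88 → miss, evict 41, frames {11,73,88}
69 → miss, evict 11, frames {73,88,69}
75 → miss, evict 73, frames {88,69,75}
Page faults: 7.

7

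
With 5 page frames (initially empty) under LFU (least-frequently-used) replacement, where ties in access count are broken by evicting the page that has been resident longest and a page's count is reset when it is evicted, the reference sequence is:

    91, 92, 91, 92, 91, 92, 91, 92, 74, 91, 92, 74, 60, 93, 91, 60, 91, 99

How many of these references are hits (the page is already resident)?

12

91 -> fault, frames [91]
92 -> fault, frames [91, 92]
91 -> hit
92 -> hit
91 -> hit
92 -> hit
91 -> hit
92 -> hit
74 -> fault, frames [91, 92, 74]
91 -> hit
92 -> hit
74 -> hit
60 -> fault, frames [91, 92, 74, 60]
93 -> fault, frames [91, 92, 74, 60, 93]
91 -> hit
60 -> hit
91 -> hit
99 -> fault, evict 93, frames [91, 92, 74, 60, 99]
Hits: 12.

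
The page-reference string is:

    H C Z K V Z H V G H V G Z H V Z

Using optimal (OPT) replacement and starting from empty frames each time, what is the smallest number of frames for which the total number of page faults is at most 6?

4

f=1: 16 faults
f=2: 11 faults
f=3: 7 faults
f=4: 6 faults
f=5: 6 faults
f=6: 6 faults
Smallest f with faults ≤ 6 is 4.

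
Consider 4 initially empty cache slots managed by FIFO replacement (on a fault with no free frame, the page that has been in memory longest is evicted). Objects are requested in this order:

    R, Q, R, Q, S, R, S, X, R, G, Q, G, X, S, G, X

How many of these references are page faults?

5

R: miss, frames [R]
Q: miss, frames [R, Q]
R: hit
Q: hit
S: miss, frames [R, Q, S]
R: hit
S: hit
X: miss, frames [R, Q, S, X]
R: hit
G: miss, evict R, frames [Q, S, X, G]
Q: hit
G: hit
X: hit
S: hit
G: hit
X: hit
Page faults: 5.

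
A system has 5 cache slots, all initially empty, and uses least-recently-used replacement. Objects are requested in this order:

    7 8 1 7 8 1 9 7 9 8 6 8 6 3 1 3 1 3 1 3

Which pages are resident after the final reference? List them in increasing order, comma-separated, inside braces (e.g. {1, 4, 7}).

{1, 3, 6, 8, 9}

7 -> miss, frames [7]
8 -> miss, frames [7, 8]
1 -> miss, frames [7, 8, 1]
7 -> hit
8 -> hit
1 -> hit
9 -> miss, frames [7, 8, 1, 9]
7 -> hit
9 -> hit
8 -> hit
6 -> miss, frames [1, 7, 9, 8, 6]
8 -> hit
6 -> hit
3 -> miss, evict 1, frames [7, 9, 8, 6, 3]
1 -> miss, evict 7, frames [9, 8, 6, 3, 1]
3 -> hit
1 -> hit
3 -> hit
1 -> hit
3 -> hit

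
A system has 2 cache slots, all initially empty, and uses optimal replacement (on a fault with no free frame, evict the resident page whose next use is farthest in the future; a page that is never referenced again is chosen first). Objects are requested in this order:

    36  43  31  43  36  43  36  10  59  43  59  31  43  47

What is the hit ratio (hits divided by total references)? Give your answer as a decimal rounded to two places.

36: miss, frames (36)
43: miss, frames (36 43)
31: miss, evict 36, frames (43 31)
43: hit
36: miss, evict 31, frames (43 36)
43: hit
36: hit
10: miss, evict 36, frames (43 10)
59: miss, evict 10, frames (43 59)
43: hit
59: hit
31: miss, evict 59, frames (43 31)
43: hit
47: miss, evict 31, frames (43 47)
Hits: 6 of 14 references → 6/14 = 0.4286.

0.43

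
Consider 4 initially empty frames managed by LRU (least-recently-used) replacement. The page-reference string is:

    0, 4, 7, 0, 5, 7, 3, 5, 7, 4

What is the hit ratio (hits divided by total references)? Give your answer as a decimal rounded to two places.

0.40

0 → fault, frames [0]
4 → fault, frames [0, 4]
7 → fault, frames [0, 4, 7]
0 → hit
5 → fault, frames [4, 7, 0, 5]
7 → hit
3 → fault, evict 4, frames [0, 5, 7, 3]
5 → hit
7 → hit
4 → fault, evict 0, frames [3, 5, 7, 4]
Hits: 4 of 10 references → 4/10 = 0.4000.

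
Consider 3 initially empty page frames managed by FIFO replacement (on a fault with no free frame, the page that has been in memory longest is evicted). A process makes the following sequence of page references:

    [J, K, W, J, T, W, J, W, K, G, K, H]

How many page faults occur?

8

J -> fault, frames [J]
K -> fault, frames [J, K]
W -> fault, frames [J, K, W]
J -> hit
T -> fault, evict J, frames [K, W, T]
W -> hit
J -> fault, evict K, frames [W, T, J]
W -> hit
K -> fault, evict W, frames [T, J, K]
G -> fault, evict T, frames [J, K, G]
K -> hit
H -> fault, evict J, frames [K, G, H]
Page faults: 8.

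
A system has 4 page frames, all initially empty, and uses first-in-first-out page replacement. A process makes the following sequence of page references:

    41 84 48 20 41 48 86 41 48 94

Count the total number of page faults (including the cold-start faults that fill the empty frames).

7

41 → fault, frames (41)
84 → fault, frames (41 84)
48 → fault, frames (41 84 48)
20 → fault, frames (41 84 48 20)
41 → hit
48 → hit
86 → fault, evict 41, frames (84 48 20 86)
41 → fault, evict 84, frames (48 20 86 41)
48 → hit
94 → fault, evict 48, frames (20 86 41 94)
Page faults: 7.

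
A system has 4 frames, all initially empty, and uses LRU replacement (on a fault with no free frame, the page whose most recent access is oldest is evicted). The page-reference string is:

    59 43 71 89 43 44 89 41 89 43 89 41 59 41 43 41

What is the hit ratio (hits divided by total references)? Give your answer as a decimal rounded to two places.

0.56

59 -> fault, frames (59)
43 -> fault, frames (59 43)
71 -> fault, frames (59 43 71)
89 -> fault, frames (59 43 71 89)
43 -> hit
44 -> fault, evict 59, frames (71 89 43 44)
89 -> hit
41 -> fault, evict 71, frames (43 44 89 41)
89 -> hit
43 -> hit
89 -> hit
41 -> hit
59 -> fault, evict 44, frames (43 89 41 59)
41 -> hit
43 -> hit
41 -> hit
Hits: 9 of 16 references → 9/16 = 0.5625.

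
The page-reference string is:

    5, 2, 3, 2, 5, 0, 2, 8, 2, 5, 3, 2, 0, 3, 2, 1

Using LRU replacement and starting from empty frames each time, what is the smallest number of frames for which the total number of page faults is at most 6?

f=1: 16 faults
f=2: 14 faults
f=3: 9 faults
f=4: 8 faults
f=5: 6 faults
f=6: 6 faults
Smallest f with faults ≤ 6 is 5.

5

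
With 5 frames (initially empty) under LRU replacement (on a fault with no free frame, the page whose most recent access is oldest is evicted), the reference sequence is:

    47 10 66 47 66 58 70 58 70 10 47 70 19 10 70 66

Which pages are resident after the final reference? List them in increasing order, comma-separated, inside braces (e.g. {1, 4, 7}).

{10, 19, 47, 66, 70}

47 -> fault, frames {47}
10 -> fault, frames {47,10}
66 -> fault, frames {47,10,66}
47 -> hit
66 -> hit
58 -> fault, frames {10,47,66,58}
70 -> fault, frames {10,47,66,58,70}
58 -> hit
70 -> hit
10 -> hit
47 -> hit
70 -> hit
19 -> fault, evict 66, frames {58,10,47,70,19}
10 -> hit
70 -> hit
66 -> fault, evict 58, frames {47,19,10,70,66}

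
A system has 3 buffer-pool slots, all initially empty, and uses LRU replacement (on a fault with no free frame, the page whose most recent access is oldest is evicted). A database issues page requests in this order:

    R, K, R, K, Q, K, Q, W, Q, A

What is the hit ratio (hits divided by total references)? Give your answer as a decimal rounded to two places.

R → fault, frames (R)
K → fault, frames (R K)
R → hit
K → hit
Q → fault, frames (R K Q)
K → hit
Q → hit
W → fault, evict R, frames (K Q W)
Q → hit
A → fault, evict K, frames (W Q A)
Hits: 5 of 10 references → 5/10 = 0.5000.

0.50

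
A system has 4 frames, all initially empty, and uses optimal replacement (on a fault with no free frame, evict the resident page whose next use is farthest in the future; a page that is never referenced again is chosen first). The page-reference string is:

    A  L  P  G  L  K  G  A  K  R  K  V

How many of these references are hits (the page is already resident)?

5

A -> miss, frames (A)
L -> miss, frames (A L)
P -> miss, frames (A L P)
G -> miss, frames (A L P G)
L -> hit
K -> miss, evict P, frames (A L G K)
G -> hit
A -> hit
K -> hit
R -> miss, evict G, frames (A L K R)
K -> hit
V -> miss, evict R, frames (A L K V)
Hits: 5.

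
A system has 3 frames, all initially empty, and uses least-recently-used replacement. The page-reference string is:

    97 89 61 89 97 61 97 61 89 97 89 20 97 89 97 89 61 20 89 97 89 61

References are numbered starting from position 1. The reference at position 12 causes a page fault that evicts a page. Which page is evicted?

61

pos 1: 97: miss, frames {97}
pos 2: 89: miss, frames {97,89}
pos 3: 61: miss, frames {97,89,61}
pos 4: 89: hit
pos 5: 97: hit
pos 6: 61: hit
pos 7: 97: hit
pos 8: 61: hit
pos 9: 89: hit
pos 10: 97: hit
pos 11: 89: hit
pos 12: 20: miss, evict 61, frames {97,89,20}
At position 12, page 61 is evicted.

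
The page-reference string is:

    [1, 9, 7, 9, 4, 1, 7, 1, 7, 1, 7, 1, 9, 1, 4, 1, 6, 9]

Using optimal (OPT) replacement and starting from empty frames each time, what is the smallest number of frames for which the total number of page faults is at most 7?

3

f=1: 18 faults
f=2: 9 faults
f=3: 6 faults
f=4: 5 faults
f=5: 5 faults
Smallest f with faults ≤ 7 is 3.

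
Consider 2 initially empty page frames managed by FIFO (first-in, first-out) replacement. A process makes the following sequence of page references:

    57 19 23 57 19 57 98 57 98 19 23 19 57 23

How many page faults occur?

57 -> miss, frames [57]
19 -> miss, frames [57, 19]
23 -> miss, evict 57, frames [19, 23]
57 -> miss, evict 19, frames [23, 57]
19 -> miss, evict 23, frames [57, 19]
57 -> hit
98 -> miss, evict 57, frames [19, 98]
57 -> miss, evict 19, frames [98, 57]
98 -> hit
19 -> miss, evict 98, frames [57, 19]
23 -> miss, evict 57, frames [19, 23]
19 -> hit
57 -> miss, evict 19, frames [23, 57]
23 -> hit
Page faults: 10.

10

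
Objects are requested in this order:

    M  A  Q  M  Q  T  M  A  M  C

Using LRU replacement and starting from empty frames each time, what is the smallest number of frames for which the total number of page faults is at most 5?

4

f=1: 10 faults
f=2: 8 faults
f=3: 6 faults
f=4: 5 faults
f=5: 5 faults
Smallest f with faults ≤ 5 is 4.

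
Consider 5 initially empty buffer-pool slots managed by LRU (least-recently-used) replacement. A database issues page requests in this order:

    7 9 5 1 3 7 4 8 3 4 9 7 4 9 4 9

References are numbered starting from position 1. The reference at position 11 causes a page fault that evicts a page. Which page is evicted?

1

pos 1: 7 → miss, frames (7)
pos 2: 9 → miss, frames (7 9)
pos 3: 5 → miss, frames (7 9 5)
pos 4: 1 → miss, frames (7 9 5 1)
pos 5: 3 → miss, frames (7 9 5 1 3)
pos 6: 7 → hit
pos 7: 4 → miss, evict 9, frames (5 1 3 7 4)
pos 8: 8 → miss, evict 5, frames (1 3 7 4 8)
pos 9: 3 → hit
pos 10: 4 → hit
pos 11: 9 → miss, evict 1, frames (7 8 3 4 9)
At position 11, page 1 is evicted.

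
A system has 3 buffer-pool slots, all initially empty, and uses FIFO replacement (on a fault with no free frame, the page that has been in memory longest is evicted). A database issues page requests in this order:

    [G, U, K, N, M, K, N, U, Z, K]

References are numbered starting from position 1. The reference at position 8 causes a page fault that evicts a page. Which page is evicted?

K

pos 1: G: miss, frames [G]
pos 2: U: miss, frames [G, U]
pos 3: K: miss, frames [G, U, K]
pos 4: N: miss, evict G, frames [U, K, N]
pos 5: M: miss, evict U, frames [K, N, M]
pos 6: K: hit
pos 7: N: hit
pos 8: U: miss, evict K, frames [N, M, U]
At position 8, page K is evicted.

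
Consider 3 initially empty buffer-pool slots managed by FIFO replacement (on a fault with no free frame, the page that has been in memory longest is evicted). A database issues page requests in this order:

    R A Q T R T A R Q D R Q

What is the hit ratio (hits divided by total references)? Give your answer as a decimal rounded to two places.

0.25

R → fault, frames {R}
A → fault, frames {R,A}
Q → fault, frames {R,A,Q}
T → fault, evict R, frames {A,Q,T}
R → fault, evict A, frames {Q,T,R}
T → hit
A → fault, evict Q, frames {T,R,A}
R → hit
Q → fault, evict T, frames {R,A,Q}
D → fault, evict R, frames {A,Q,D}
R → fault, evict A, frames {Q,D,R}
Q → hit
Hits: 3 of 12 references → 3/12 = 0.2500.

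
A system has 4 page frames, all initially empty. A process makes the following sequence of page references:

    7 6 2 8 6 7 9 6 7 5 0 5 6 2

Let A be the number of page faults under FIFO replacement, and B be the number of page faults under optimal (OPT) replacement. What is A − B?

Under FIFO: F F F F . . F . F F F . F F → 10 faults.
Under OPT: F F F F . . F . . F F . . . → 7 faults.
A − B = 10 − 7 = 3.

3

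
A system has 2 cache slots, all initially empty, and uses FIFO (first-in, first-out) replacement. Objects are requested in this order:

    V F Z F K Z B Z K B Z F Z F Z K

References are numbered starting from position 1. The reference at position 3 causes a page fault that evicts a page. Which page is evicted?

pos 1: V → fault, frames [V]
pos 2: F → fault, frames [V, F]
pos 3: Z → fault, evict V, frames [F, Z]
At position 3, page V is evicted.

V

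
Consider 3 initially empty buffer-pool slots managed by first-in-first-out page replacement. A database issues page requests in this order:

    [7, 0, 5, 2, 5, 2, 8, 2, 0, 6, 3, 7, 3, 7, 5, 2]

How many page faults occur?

7 -> fault, frames {7}
0 -> fault, frames {7,0}
5 -> fault, frames {7,0,5}
2 -> fault, evict 7, frames {0,5,2}
5 -> hit
2 -> hit
8 -> fault, evict 0, frames {5,2,8}
2 -> hit
0 -> fault, evict 5, frames {2,8,0}
6 -> fault, evict 2, frames {8,0,6}
3 -> fault, evict 8, frames {0,6,3}
7 -> fault, evict 0, frames {6,3,7}
3 -> hit
7 -> hit
5 -> fault, evict 6, frames {3,7,5}
2 -> fault, evict 3, frames {7,5,2}
Page faults: 11.

11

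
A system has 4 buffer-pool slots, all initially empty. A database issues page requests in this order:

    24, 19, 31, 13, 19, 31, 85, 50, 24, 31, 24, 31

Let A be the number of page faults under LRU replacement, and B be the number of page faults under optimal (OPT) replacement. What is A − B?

Under LRU: F F F F . . F F F . . . → 7 faults.
Under OPT: F F F F . . F F . . . . → 6 faults.
A − B = 7 − 6 = 1.

1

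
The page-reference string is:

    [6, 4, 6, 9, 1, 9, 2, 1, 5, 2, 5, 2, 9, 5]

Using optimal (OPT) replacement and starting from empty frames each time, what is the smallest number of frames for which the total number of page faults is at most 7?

2

f=1: 14 faults
f=2: 7 faults
f=3: 6 faults
f=4: 6 faults
f=5: 6 faults
f=6: 6 faults
Smallest f with faults ≤ 7 is 2.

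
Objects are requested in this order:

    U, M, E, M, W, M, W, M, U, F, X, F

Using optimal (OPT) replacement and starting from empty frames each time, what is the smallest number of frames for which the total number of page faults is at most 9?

f=1: 12 faults
f=2: 7 faults
f=3: 6 faults
f=4: 6 faults
f=5: 6 faults
f=6: 6 faults
Smallest f with faults ≤ 9 is 2.

2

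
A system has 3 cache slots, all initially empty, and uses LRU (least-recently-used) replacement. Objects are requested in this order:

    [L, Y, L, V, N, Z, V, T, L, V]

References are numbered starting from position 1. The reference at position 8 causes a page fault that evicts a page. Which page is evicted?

pos 1: L -> fault, frames (L)
pos 2: Y -> fault, frames (L Y)
pos 3: L -> hit
pos 4: V -> fault, frames (Y L V)
pos 5: N -> fault, evict Y, frames (L V N)
pos 6: Z -> fault, evict L, frames (V N Z)
pos 7: V -> hit
pos 8: T -> fault, evict N, frames (Z V T)
At position 8, page N is evicted.

N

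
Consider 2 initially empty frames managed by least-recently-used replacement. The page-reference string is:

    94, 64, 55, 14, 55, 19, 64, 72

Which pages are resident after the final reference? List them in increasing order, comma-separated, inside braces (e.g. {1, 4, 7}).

94 -> fault, frames {94}
64 -> fault, frames {94,64}
55 -> fault, evict 94, frames {64,55}
14 -> fault, evict 64, frames {55,14}
55 -> hit
19 -> fault, evict 14, frames {55,19}
64 -> fault, evict 55, frames {19,64}
72 -> fault, evict 19, frames {64,72}

{64, 72}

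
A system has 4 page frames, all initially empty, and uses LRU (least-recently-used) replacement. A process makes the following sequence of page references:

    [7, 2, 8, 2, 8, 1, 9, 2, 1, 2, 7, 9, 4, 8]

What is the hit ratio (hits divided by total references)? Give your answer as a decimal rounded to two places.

0.43

7: miss, frames {7}
2: miss, frames {7,2}
8: miss, frames {7,2,8}
2: hit
8: hit
1: miss, frames {7,2,8,1}
9: miss, evict 7, frames {2,8,1,9}
2: hit
1: hit
2: hit
7: miss, evict 8, frames {9,1,2,7}
9: hit
4: miss, evict 1, frames {2,7,9,4}
8: miss, evict 2, frames {7,9,4,8}
Hits: 6 of 14 references → 6/14 = 0.4286.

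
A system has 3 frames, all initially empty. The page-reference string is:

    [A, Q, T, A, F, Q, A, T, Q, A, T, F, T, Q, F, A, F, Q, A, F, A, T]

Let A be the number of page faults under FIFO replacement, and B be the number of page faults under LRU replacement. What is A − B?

1

Under FIFO: F F F . F . F . F . F F . . . F . F . . . F → 11 faults.
Under LRU: F F F . F F . F . . . F . F . F . . . . . F → 10 faults.
A − B = 11 − 10 = 1.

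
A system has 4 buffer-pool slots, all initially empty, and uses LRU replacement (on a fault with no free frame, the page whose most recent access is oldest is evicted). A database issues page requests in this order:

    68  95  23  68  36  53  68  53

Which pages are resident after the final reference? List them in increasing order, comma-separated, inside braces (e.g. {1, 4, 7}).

{23, 36, 53, 68}

68 → miss, frames [68]
95 → miss, frames [68, 95]
23 → miss, frames [68, 95, 23]
68 → hit
36 → miss, frames [95, 23, 68, 36]
53 → miss, evict 95, frames [23, 68, 36, 53]
68 → hit
53 → hit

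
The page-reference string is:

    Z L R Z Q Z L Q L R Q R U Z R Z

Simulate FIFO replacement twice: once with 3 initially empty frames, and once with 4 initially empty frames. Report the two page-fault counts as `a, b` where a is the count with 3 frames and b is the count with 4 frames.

11, 6

3 frames: F F F . F F F . . F F . F F F . → 11 faults.
4 frames: F F F . F . . . . . . . F F . . → 6 faults.
6 < 11: adding a frame reduced faults, as is typical.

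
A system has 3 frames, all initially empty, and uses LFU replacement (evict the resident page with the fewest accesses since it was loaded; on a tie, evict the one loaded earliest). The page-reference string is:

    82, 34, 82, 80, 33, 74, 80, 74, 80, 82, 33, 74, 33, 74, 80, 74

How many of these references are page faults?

82 -> fault, frames [82]
34 -> fault, frames [82, 34]
82 -> hit
80 -> fault, frames [82, 34, 80]
33 -> fault, evict 34, frames [82, 80, 33]
74 -> fault, evict 80, frames [82, 33, 74]
80 -> fault, evict 33, frames [82, 74, 80]
74 -> hit
80 -> hit
82 -> hit
33 -> fault, evict 74, frames [82, 80, 33]
74 -> fault, evict 33, frames [82, 80, 74]
33 -> fault, evict 74, frames [82, 80, 33]
74 -> fault, evict 33, frames [82, 80, 74]
80 -> hit
74 -> hit
Page faults: 10.

10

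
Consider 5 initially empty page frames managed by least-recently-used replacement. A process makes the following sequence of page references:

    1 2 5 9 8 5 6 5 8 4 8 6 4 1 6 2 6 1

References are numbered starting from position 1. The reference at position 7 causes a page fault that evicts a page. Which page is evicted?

1

pos 1: 1 -> miss, frames [1]
pos 2: 2 -> miss, frames [1, 2]
pos 3: 5 -> miss, frames [1, 2, 5]
pos 4: 9 -> miss, frames [1, 2, 5, 9]
pos 5: 8 -> miss, frames [1, 2, 5, 9, 8]
pos 6: 5 -> hit
pos 7: 6 -> miss, evict 1, frames [2, 9, 8, 5, 6]
At position 7, page 1 is evicted.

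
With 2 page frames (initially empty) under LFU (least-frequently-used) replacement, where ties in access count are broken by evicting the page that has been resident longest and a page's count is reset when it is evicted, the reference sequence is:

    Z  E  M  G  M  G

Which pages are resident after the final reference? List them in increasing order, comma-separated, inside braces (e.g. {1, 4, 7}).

Z -> miss, frames [Z]
E -> miss, frames [Z, E]
M -> miss, evict Z, frames [E, M]
G -> miss, evict E, frames [M, G]
M -> hit
G -> hit

{G, M}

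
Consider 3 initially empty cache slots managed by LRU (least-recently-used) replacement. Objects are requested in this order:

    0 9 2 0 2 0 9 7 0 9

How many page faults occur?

0 → miss, frames {0}
9 → miss, frames {0,9}
2 → miss, frames {0,9,2}
0 → hit
2 → hit
0 → hit
9 → hit
7 → miss, evict 2, frames {0,9,7}
0 → hit
9 → hit
Page faults: 4.

4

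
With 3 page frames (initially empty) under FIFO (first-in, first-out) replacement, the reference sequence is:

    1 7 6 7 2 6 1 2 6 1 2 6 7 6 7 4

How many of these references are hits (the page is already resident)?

1: fault, frames {1}
7: fault, frames {1,7}
6: fault, frames {1,7,6}
7: hit
2: fault, evict 1, frames {7,6,2}
6: hit
1: fault, evict 7, frames {6,2,1}
2: hit
6: hit
1: hit
2: hit
6: hit
7: fault, evict 6, frames {2,1,7}
6: fault, evict 2, frames {1,7,6}
7: hit
4: fault, evict 1, frames {7,6,4}
Hits: 8.

8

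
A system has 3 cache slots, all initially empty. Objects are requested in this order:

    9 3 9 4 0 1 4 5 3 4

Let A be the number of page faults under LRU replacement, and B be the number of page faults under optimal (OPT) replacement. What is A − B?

1

Under LRU: F F . F F F . F F . → 7 faults.
Under OPT: F F . F F F . F . . → 6 faults.
A − B = 7 − 6 = 1.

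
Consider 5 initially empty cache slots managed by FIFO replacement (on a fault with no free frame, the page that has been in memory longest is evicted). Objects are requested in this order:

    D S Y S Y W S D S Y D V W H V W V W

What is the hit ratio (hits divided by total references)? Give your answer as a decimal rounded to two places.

D -> miss, frames {D}
S -> miss, frames {D,S}
Y -> miss, frames {D,S,Y}
S -> hit
Y -> hit
W -> miss, frames {D,S,Y,W}
S -> hit
D -> hit
S -> hit
Y -> hit
D -> hit
V -> miss, frames {D,S,Y,W,V}
W -> hit
H -> miss, evict D, frames {S,Y,W,V,H}
V -> hit
W -> hit
V -> hit
W -> hit
Hits: 12 of 18 references → 12/18 = 0.6667.

0.67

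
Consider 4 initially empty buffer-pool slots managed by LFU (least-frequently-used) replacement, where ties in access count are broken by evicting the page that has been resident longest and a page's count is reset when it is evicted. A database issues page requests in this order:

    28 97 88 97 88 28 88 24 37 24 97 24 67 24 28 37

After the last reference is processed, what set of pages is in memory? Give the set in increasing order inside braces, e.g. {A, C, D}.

28 -> fault, frames [28]
97 -> fault, frames [28, 97]
88 -> fault, frames [28, 97, 88]
97 -> hit
88 -> hit
28 -> hit
88 -> hit
24 -> fault, frames [28, 97, 88, 24]
37 -> fault, evict 24, frames [28, 97, 88, 37]
24 -> fault, evict 37, frames [28, 97, 88, 24]
97 -> hit
24 -> hit
67 -> fault, evict 28, frames [97, 88, 24, 67]
24 -> hit
28 -> fault, evict 67, frames [97, 88, 24, 28]
37 -> fault, evict 28, frames [97, 88, 24, 37]

{24, 37, 88, 97}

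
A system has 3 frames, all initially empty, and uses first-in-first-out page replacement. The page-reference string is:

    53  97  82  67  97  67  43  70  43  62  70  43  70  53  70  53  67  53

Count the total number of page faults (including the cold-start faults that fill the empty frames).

9

53: miss, frames (53)
97: miss, frames (53 97)
82: miss, frames (53 97 82)
67: miss, evict 53, frames (97 82 67)
97: hit
67: hit
43: miss, evict 97, frames (82 67 43)
70: miss, evict 82, frames (67 43 70)
43: hit
62: miss, evict 67, frames (43 70 62)
70: hit
43: hit
70: hit
53: miss, evict 43, frames (70 62 53)
70: hit
53: hit
67: miss, evict 70, frames (62 53 67)
53: hit
Page faults: 9.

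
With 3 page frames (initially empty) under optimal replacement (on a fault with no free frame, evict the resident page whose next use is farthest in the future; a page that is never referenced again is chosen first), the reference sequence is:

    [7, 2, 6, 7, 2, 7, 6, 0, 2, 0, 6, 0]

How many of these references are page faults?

4

7: miss, frames [7]
2: miss, frames [7, 2]
6: miss, frames [7, 2, 6]
7: hit
2: hit
7: hit
6: hit
0: miss, evict 7, frames [2, 6, 0]
2: hit
0: hit
6: hit
0: hit
Page faults: 4.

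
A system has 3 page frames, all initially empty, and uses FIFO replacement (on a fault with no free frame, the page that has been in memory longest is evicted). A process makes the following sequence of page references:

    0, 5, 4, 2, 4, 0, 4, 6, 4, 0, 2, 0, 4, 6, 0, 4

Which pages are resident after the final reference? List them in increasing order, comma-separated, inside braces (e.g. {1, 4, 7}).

{0, 4, 6}

0 → fault, frames [0]
5 → fault, frames [0, 5]
4 → fault, frames [0, 5, 4]
2 → fault, evict 0, frames [5, 4, 2]
4 → hit
0 → fault, evict 5, frames [4, 2, 0]
4 → hit
6 → fault, evict 4, frames [2, 0, 6]
4 → fault, evict 2, frames [0, 6, 4]
0 → hit
2 → fault, evict 0, frames [6, 4, 2]
0 → fault, evict 6, frames [4, 2, 0]
4 → hit
6 → fault, evict 4, frames [2, 0, 6]
0 → hit
4 → fault, evict 2, frames [0, 6, 4]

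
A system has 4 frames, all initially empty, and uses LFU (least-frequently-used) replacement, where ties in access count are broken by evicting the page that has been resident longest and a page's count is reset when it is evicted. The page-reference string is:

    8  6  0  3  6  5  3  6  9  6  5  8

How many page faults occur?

7

8 → miss, frames {8}
6 → miss, frames {8,6}
0 → miss, frames {8,6,0}
3 → miss, frames {8,6,0,3}
6 → hit
5 → miss, evict 8, frames {6,0,3,5}
3 → hit
6 → hit
9 → miss, evict 0, frames {6,3,5,9}
6 → hit
5 → hit
8 → miss, evict 9, frames {6,3,5,8}
Page faults: 7.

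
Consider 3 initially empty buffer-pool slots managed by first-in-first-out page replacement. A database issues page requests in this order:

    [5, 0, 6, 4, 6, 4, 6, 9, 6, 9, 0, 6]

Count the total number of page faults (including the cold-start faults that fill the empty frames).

5: fault, frames {5}
0: fault, frames {5,0}
6: fault, frames {5,0,6}
4: fault, evict 5, frames {0,6,4}
6: hit
4: hit
6: hit
9: fault, evict 0, frames {6,4,9}
6: hit
9: hit
0: fault, evict 6, frames {4,9,0}
6: fault, evict 4, frames {9,0,6}
Page faults: 7.

7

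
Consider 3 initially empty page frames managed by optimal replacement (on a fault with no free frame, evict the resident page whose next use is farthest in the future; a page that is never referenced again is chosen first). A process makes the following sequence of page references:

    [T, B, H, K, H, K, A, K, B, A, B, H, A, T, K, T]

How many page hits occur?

T: miss, frames [T]
B: miss, frames [T, B]
H: miss, frames [T, B, H]
K: miss, evict T, frames [B, H, K]
H: hit
K: hit
A: miss, evict H, frames [B, K, A]
K: hit
B: hit
A: hit
B: hit
H: miss, evict B, frames [K, A, H]
A: hit
T: miss, evict H, frames [K, A, T]
K: hit
T: hit
Hits: 9.

9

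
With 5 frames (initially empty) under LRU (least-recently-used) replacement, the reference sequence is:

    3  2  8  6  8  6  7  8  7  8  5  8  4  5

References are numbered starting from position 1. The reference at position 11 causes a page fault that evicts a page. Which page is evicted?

pos 1: 3 -> miss, frames [3]
pos 2: 2 -> miss, frames [3, 2]
pos 3: 8 -> miss, frames [3, 2, 8]
pos 4: 6 -> miss, frames [3, 2, 8, 6]
pos 5: 8 -> hit
pos 6: 6 -> hit
pos 7: 7 -> miss, frames [3, 2, 8, 6, 7]
pos 8: 8 -> hit
pos 9: 7 -> hit
pos 10: 8 -> hit
pos 11: 5 -> miss, evict 3, frames [2, 6, 7, 8, 5]
At position 11, page 3 is evicted.

3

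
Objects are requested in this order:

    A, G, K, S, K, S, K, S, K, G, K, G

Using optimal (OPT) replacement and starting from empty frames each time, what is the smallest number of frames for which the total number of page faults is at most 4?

f=1: 12 faults
f=2: 5 faults
f=3: 4 faults
f=4: 4 faults
Smallest f with faults ≤ 4 is 3.

3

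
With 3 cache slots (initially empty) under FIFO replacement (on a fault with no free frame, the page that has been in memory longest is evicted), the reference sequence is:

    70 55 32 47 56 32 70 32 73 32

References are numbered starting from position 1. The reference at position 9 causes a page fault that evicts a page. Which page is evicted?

56

pos 1: 70 → miss, frames (70)
pos 2: 55 → miss, frames (70 55)
pos 3: 32 → miss, frames (70 55 32)
pos 4: 47 → miss, evict 70, frames (55 32 47)
pos 5: 56 → miss, evict 55, frames (32 47 56)
pos 6: 32 → hit
pos 7: 70 → miss, evict 32, frames (47 56 70)
pos 8: 32 → miss, evict 47, frames (56 70 32)
pos 9: 73 → miss, evict 56, frames (70 32 73)
At position 9, page 56 is evicted.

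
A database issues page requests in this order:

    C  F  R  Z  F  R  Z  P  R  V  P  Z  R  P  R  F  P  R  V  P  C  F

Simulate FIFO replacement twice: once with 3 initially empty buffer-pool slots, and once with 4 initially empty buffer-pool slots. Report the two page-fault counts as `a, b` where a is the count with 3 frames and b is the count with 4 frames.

3 frames: F F F F . . . F . F . . F . . F F . F . F F → 12 faults.
4 frames: F F F F . . . F . F . . . . . F . F . . F . → 9 faults.
9 < 12: adding a frame reduced faults, as is typical.

12, 9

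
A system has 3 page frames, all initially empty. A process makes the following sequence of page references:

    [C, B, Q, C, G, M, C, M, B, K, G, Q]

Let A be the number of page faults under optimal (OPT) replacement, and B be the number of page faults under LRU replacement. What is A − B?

-1

Under OPT: F F F . F F . . . F F F → 8 faults.
Under LRU: F F F . F F . . F F F F → 9 faults.
A − B = 8 − 9 = -1.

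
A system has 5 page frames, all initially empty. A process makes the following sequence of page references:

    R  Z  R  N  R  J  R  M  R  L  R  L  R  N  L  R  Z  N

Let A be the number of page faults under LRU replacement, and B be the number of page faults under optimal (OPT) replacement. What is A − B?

1

Under LRU: F F . F . F . F . F . . . . . . F . → 7 faults.
Under OPT: F F . F . F . F . F . . . . . . . . → 6 faults.
A − B = 7 − 6 = 1.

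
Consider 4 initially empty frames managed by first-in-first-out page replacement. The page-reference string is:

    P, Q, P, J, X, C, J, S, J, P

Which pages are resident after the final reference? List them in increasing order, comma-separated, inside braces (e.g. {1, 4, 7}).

P → fault, frames (P)
Q → fault, frames (P Q)
P → hit
J → fault, frames (P Q J)
X → fault, frames (P Q J X)
C → fault, evict P, frames (Q J X C)
J → hit
S → fault, evict Q, frames (J X C S)
J → hit
P → fault, evict J, frames (X C S P)

{C, P, S, X}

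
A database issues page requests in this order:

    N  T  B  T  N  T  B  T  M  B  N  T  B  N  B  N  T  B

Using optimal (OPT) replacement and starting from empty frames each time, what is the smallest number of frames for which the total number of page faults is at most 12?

2

f=1: 18 faults
f=2: 10 faults
f=3: 5 faults
f=4: 4 faults
Smallest f with faults ≤ 12 is 2.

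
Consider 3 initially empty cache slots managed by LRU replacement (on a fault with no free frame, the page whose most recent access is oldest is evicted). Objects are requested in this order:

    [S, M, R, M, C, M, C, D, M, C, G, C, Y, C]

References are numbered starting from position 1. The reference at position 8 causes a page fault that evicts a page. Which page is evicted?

pos 1: S → fault, frames {S}
pos 2: M → fault, frames {S,M}
pos 3: R → fault, frames {S,M,R}
pos 4: M → hit
pos 5: C → fault, evict S, frames {R,M,C}
pos 6: M → hit
pos 7: C → hit
pos 8: D → fault, evict R, frames {M,C,D}
At position 8, page R is evicted.

R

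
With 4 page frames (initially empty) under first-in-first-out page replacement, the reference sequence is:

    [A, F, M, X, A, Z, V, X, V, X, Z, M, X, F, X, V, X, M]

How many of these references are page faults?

8

A → fault, frames (A)
F → fault, frames (A F)
M → fault, frames (A F M)
X → fault, frames (A F M X)
A → hit
Z → fault, evict A, frames (F M X Z)
V → fault, evict F, frames (M X Z V)
X → hit
V → hit
X → hit
Z → hit
M → hit
X → hit
F → fault, evict M, frames (X Z V F)
X → hit
V → hit
X → hit
M → fault, evict X, frames (Z V F M)
Page faults: 8.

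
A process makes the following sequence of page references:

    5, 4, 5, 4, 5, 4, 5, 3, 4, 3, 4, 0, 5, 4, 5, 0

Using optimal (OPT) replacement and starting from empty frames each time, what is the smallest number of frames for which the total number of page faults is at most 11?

f=1: 16 faults
f=2: 6 faults
f=3: 4 faults
f=4: 4 faults
Smallest f with faults ≤ 11 is 2.

2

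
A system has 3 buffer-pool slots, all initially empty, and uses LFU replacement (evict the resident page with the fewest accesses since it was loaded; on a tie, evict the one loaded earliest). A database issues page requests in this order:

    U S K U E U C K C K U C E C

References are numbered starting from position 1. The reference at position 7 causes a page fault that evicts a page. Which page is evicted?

pos 1: U → fault, frames [U]
pos 2: S → fault, frames [U, S]
pos 3: K → fault, frames [U, S, K]
pos 4: U → hit
pos 5: E → fault, evict S, frames [U, K, E]
pos 6: U → hit
pos 7: C → fault, evict K, frames [U, E, C]
At position 7, page K is evicted.

K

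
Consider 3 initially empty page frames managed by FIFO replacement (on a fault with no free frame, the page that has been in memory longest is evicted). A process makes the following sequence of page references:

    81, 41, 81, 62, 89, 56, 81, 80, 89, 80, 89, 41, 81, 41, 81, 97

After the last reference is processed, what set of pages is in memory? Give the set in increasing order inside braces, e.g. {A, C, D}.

{41, 81, 97}

81 -> fault, frames {81}
41 -> fault, frames {81,41}
81 -> hit
62 -> fault, frames {81,41,62}
89 -> fault, evict 81, frames {41,62,89}
56 -> fault, evict 41, frames {62,89,56}
81 -> fault, evict 62, frames {89,56,81}
80 -> fault, evict 89, frames {56,81,80}
89 -> fault, evict 56, frames {81,80,89}
80 -> hit
89 -> hit
41 -> fault, evict 81, frames {80,89,41}
81 -> fault, evict 80, frames {89,41,81}
41 -> hit
81 -> hit
97 -> fault, evict 89, frames {41,81,97}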